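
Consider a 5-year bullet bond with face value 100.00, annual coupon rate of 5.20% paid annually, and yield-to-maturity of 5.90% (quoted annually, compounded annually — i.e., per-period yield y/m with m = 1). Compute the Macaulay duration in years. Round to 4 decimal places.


Answer: Macaulay duration = 4.5214 years

Derivation:
Coupon per period c = face * coupon_rate / m = 5.200000
Periods per year m = 1; per-period yield y/m = 0.059000
Number of cashflows N = 5
Cashflows (t years, CF_t, discount factor 1/(1+y/m)^(m*t), PV):
  t = 1.0000: CF_t = 5.200000, DF = 0.944287, PV = 4.910293
  t = 2.0000: CF_t = 5.200000, DF = 0.891678, PV = 4.636726
  t = 3.0000: CF_t = 5.200000, DF = 0.842000, PV = 4.378400
  t = 4.0000: CF_t = 5.200000, DF = 0.795090, PV = 4.134467
  t = 5.0000: CF_t = 105.200000, DF = 0.750793, PV = 78.983421
Price P = sum_t PV_t = 97.043306
Macaulay numerator sum_t t * PV_t:
  t * PV_t at t = 1.0000: 4.910293
  t * PV_t at t = 2.0000: 9.273452
  t * PV_t at t = 3.0000: 13.135201
  t * PV_t at t = 4.0000: 16.537867
  t * PV_t at t = 5.0000: 394.917104
Macaulay duration D = (sum_t t * PV_t) / P = 438.773916 / 97.043306 = 4.521424


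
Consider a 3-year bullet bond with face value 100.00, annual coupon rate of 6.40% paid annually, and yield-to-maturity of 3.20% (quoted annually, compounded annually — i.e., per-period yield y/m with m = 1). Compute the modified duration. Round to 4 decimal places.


Answer: Modified duration = 2.7433

Derivation:
Coupon per period c = face * coupon_rate / m = 6.400000
Periods per year m = 1; per-period yield y/m = 0.032000
Number of cashflows N = 3
Cashflows (t years, CF_t, discount factor 1/(1+y/m)^(m*t), PV):
  t = 1.0000: CF_t = 6.400000, DF = 0.968992, PV = 6.201550
  t = 2.0000: CF_t = 6.400000, DF = 0.938946, PV = 6.009254
  t = 3.0000: CF_t = 106.400000, DF = 0.909831, PV = 96.806058
Price P = sum_t PV_t = 109.016863
First compute Macaulay numerator sum_t t * PV_t:
  t * PV_t at t = 1.0000: 6.201550
  t * PV_t at t = 2.0000: 12.018509
  t * PV_t at t = 3.0000: 290.418174
Macaulay duration D = 308.638233 / 109.016863 = 2.831105
Modified duration = D / (1 + y/m) = 2.831105 / (1 + 0.032000) = 2.743319


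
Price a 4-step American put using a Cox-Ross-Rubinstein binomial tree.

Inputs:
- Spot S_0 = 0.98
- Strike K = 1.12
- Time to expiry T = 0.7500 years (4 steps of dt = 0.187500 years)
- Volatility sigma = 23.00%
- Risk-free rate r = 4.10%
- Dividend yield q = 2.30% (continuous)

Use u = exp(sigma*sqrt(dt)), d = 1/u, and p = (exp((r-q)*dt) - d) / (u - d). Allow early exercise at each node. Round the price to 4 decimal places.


dt = T/N = 0.187500
u = exp(sigma*sqrt(dt)) = 1.104721; d = 1/u = 0.905206
p = (exp((r-q)*dt) - d) / (u - d) = 0.492067
Discount per step: exp(-r*dt) = 0.992342
Stock lattice S(k, i) with i counting down-moves:
  k=0: S(0,0) = 0.9800
  k=1: S(1,0) = 1.0826; S(1,1) = 0.8871
  k=2: S(2,0) = 1.1960; S(2,1) = 0.9800; S(2,2) = 0.8030
  k=3: S(3,0) = 1.3212; S(3,1) = 1.0826; S(3,2) = 0.8871; S(3,3) = 0.7269
  k=4: S(4,0) = 1.4596; S(4,1) = 1.1960; S(4,2) = 0.9800; S(4,3) = 0.8030; S(4,4) = 0.6580
Terminal payoffs V(N, i) = max(K - S_T, 0):
  V(4,0) = 0.000000; V(4,1) = 0.000000; V(4,2) = 0.140000; V(4,3) = 0.316990; V(4,4) = 0.462016
Backward induction: V(k, i) = exp(-r*dt) * [p * V(k+1, i) + (1-p) * V(k+1, i+1)]; then take max(V_cont, immediate exercise) for American.
  V(3,0) = exp(-r*dt) * [p*0.000000 + (1-p)*0.000000] = 0.000000; exercise = 0.000000; V(3,0) = max -> 0.000000
  V(3,1) = exp(-r*dt) * [p*0.000000 + (1-p)*0.140000] = 0.070566; exercise = 0.037373; V(3,1) = max -> 0.070566
  V(3,2) = exp(-r*dt) * [p*0.140000 + (1-p)*0.316990] = 0.228139; exercise = 0.232898; V(3,2) = max -> 0.232898
  V(3,3) = exp(-r*dt) * [p*0.316990 + (1-p)*0.462016] = 0.387662; exercise = 0.393111; V(3,3) = max -> 0.393111
  V(2,0) = exp(-r*dt) * [p*0.000000 + (1-p)*0.070566] = 0.035568; exercise = 0.000000; V(2,0) = max -> 0.035568
  V(2,1) = exp(-r*dt) * [p*0.070566 + (1-p)*0.232898] = 0.151848; exercise = 0.140000; V(2,1) = max -> 0.151848
  V(2,2) = exp(-r*dt) * [p*0.232898 + (1-p)*0.393111] = 0.311869; exercise = 0.316990; V(2,2) = max -> 0.316990
  V(1,0) = exp(-r*dt) * [p*0.035568 + (1-p)*0.151848] = 0.093906; exercise = 0.037373; V(1,0) = max -> 0.093906
  V(1,1) = exp(-r*dt) * [p*0.151848 + (1-p)*0.316990] = 0.233924; exercise = 0.232898; V(1,1) = max -> 0.233924
  V(0,0) = exp(-r*dt) * [p*0.093906 + (1-p)*0.233924] = 0.163762; exercise = 0.140000; V(0,0) = max -> 0.163762

Answer: Price = V(0,0) = 0.1638


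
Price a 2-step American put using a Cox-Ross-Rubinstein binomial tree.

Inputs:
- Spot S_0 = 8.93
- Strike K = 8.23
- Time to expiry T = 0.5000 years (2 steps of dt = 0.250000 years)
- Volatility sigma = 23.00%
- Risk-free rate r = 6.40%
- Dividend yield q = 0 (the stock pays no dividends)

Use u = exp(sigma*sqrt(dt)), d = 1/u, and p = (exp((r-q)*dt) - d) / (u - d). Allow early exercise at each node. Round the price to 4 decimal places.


dt = T/N = 0.250000
u = exp(sigma*sqrt(dt)) = 1.121873; d = 1/u = 0.891366
p = (exp((r-q)*dt) - d) / (u - d) = 0.541252
Discount per step: exp(-r*dt) = 0.984127
Stock lattice S(k, i) with i counting down-moves:
  k=0: S(0,0) = 8.9300
  k=1: S(1,0) = 10.0183; S(1,1) = 7.9599
  k=2: S(2,0) = 11.2393; S(2,1) = 8.9300; S(2,2) = 7.0952
Terminal payoffs V(N, i) = max(K - S_T, 0):
  V(2,0) = 0.000000; V(2,1) = 0.000000; V(2,2) = 1.134815
Backward induction: V(k, i) = exp(-r*dt) * [p * V(k+1, i) + (1-p) * V(k+1, i+1)]; then take max(V_cont, immediate exercise) for American.
  V(1,0) = exp(-r*dt) * [p*0.000000 + (1-p)*0.000000] = 0.000000; exercise = 0.000000; V(1,0) = max -> 0.000000
  V(1,1) = exp(-r*dt) * [p*0.000000 + (1-p)*1.134815] = 0.512331; exercise = 0.270100; V(1,1) = max -> 0.512331
  V(0,0) = exp(-r*dt) * [p*0.000000 + (1-p)*0.512331] = 0.231300; exercise = 0.000000; V(0,0) = max -> 0.231300

Answer: Price = V(0,0) = 0.2313


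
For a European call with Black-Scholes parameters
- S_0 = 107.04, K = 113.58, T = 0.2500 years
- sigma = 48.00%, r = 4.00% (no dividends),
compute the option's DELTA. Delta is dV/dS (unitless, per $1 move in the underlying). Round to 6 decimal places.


Answer: Delta = 0.465957

Derivation:
d1 = -0.0854368253; d2 = -0.3254368253
phi(d1) = 0.3974889044; exp(-qT) = 1.0000000000; exp(-rT) = 0.9900498337
N(d1) = 0.4659570589
Delta = exp(-qT) * N(d1) = 1.0000000000 * 0.4659570589 = 0.465957


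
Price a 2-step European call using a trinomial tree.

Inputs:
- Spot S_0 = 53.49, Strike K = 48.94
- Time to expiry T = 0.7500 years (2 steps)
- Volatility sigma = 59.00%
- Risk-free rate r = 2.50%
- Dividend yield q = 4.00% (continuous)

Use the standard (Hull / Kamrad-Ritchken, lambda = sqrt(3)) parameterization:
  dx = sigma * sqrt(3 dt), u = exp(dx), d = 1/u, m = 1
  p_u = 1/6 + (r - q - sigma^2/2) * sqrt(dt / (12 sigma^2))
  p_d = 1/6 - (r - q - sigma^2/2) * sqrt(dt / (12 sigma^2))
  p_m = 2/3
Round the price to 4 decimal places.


dt = T/N = 0.375000; dx = sigma*sqrt(3*dt) = 0.625790
u = exp(dx) = 1.869722; d = 1/u = 0.534839
p_u = 0.110023, p_m = 0.666667, p_d = 0.223310
Discount per step: exp(-r*dt) = 0.990669
Stock lattice S(k, j) with j the centered position index:
  k=0: S(0,+0) = 53.4900
  k=1: S(1,-1) = 28.6085; S(1,+0) = 53.4900; S(1,+1) = 100.0114
  k=2: S(2,-2) = 15.3010; S(2,-1) = 28.6085; S(2,+0) = 53.4900; S(2,+1) = 100.0114; S(2,+2) = 186.9935
Terminal payoffs V(N, j) = max(S_T - K, 0):
  V(2,-2) = 0.000000; V(2,-1) = 0.000000; V(2,+0) = 4.550000; V(2,+1) = 51.071404; V(2,+2) = 138.053475
Backward induction: V(k, j) = exp(-r*dt) * [p_u * V(k+1, j+1) + p_m * V(k+1, j) + p_d * V(k+1, j-1)]
  V(1,-1) = exp(-r*dt) * [p_u*4.550000 + p_m*0.000000 + p_d*0.000000] = 0.495934
  V(1,+0) = exp(-r*dt) * [p_u*51.071404 + p_m*4.550000 + p_d*0.000000] = 8.571637
  V(1,+1) = exp(-r*dt) * [p_u*138.053475 + p_m*51.071404 + p_d*4.550000] = 49.783833
  V(0,+0) = exp(-r*dt) * [p_u*49.783833 + p_m*8.571637 + p_d*0.495934] = 11.197083

Answer: Price = V(0,0) = 11.1971


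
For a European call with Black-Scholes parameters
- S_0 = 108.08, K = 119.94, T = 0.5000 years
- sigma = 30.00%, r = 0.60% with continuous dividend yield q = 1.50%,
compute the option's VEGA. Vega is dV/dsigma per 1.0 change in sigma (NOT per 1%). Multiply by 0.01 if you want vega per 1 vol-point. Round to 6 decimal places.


Answer: Vega = 27.867258

Derivation:
d1 = -0.4059732155; d2 = -0.6181052498
phi(d1) = 0.3673847338; exp(-qT) = 0.9925280548; exp(-rT) = 0.9970044955
Vega = S * exp(-qT) * phi(d1) * sqrt(T) = 108.0800 * 0.9925280548 * 0.3673847338 * 0.7071067812 = 27.867258


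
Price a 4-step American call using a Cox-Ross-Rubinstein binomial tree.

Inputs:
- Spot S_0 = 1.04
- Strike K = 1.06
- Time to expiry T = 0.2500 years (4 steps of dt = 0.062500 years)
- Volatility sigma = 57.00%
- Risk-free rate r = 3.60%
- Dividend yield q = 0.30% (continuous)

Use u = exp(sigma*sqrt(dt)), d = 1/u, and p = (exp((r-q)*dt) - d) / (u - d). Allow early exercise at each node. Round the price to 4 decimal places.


Answer: Price = V(0,0) = 0.1092

Derivation:
dt = T/N = 0.062500
u = exp(sigma*sqrt(dt)) = 1.153153; d = 1/u = 0.867188
p = (exp((r-q)*dt) - d) / (u - d) = 0.471655
Discount per step: exp(-r*dt) = 0.997753
Stock lattice S(k, i) with i counting down-moves:
  k=0: S(0,0) = 1.0400
  k=1: S(1,0) = 1.1993; S(1,1) = 0.9019
  k=2: S(2,0) = 1.3830; S(2,1) = 1.0400; S(2,2) = 0.7821
  k=3: S(3,0) = 1.5948; S(3,1) = 1.1993; S(3,2) = 0.9019; S(3,3) = 0.6782
  k=4: S(4,0) = 1.8390; S(4,1) = 1.3830; S(4,2) = 1.0400; S(4,3) = 0.7821; S(4,4) = 0.5881
Terminal payoffs V(N, i) = max(S_T - K, 0):
  V(4,0) = 0.778998; V(4,1) = 0.322953; V(4,2) = 0.000000; V(4,3) = 0.000000; V(4,4) = 0.000000
Backward induction: V(k, i) = exp(-r*dt) * [p * V(k+1, i) + (1-p) * V(k+1, i+1)]; then take max(V_cont, immediate exercise) for American.
  V(3,0) = exp(-r*dt) * [p*0.778998 + (1-p)*0.322953] = 0.536839; exercise = 0.534756; V(3,0) = max -> 0.536839
  V(3,1) = exp(-r*dt) * [p*0.322953 + (1-p)*0.000000] = 0.151980; exercise = 0.139279; V(3,1) = max -> 0.151980
  V(3,2) = exp(-r*dt) * [p*0.000000 + (1-p)*0.000000] = 0.000000; exercise = 0.000000; V(3,2) = max -> 0.000000
  V(3,3) = exp(-r*dt) * [p*0.000000 + (1-p)*0.000000] = 0.000000; exercise = 0.000000; V(3,3) = max -> 0.000000
  V(2,0) = exp(-r*dt) * [p*0.536839 + (1-p)*0.151980] = 0.332751; exercise = 0.322953; V(2,0) = max -> 0.332751
  V(2,1) = exp(-r*dt) * [p*0.151980 + (1-p)*0.000000] = 0.071521; exercise = 0.000000; V(2,1) = max -> 0.071521
  V(2,2) = exp(-r*dt) * [p*0.000000 + (1-p)*0.000000] = 0.000000; exercise = 0.000000; V(2,2) = max -> 0.000000
  V(1,0) = exp(-r*dt) * [p*0.332751 + (1-p)*0.071521] = 0.194294; exercise = 0.139279; V(1,0) = max -> 0.194294
  V(1,1) = exp(-r*dt) * [p*0.071521 + (1-p)*0.000000] = 0.033657; exercise = 0.000000; V(1,1) = max -> 0.033657
  V(0,0) = exp(-r*dt) * [p*0.194294 + (1-p)*0.033657] = 0.109176; exercise = 0.000000; V(0,0) = max -> 0.109176


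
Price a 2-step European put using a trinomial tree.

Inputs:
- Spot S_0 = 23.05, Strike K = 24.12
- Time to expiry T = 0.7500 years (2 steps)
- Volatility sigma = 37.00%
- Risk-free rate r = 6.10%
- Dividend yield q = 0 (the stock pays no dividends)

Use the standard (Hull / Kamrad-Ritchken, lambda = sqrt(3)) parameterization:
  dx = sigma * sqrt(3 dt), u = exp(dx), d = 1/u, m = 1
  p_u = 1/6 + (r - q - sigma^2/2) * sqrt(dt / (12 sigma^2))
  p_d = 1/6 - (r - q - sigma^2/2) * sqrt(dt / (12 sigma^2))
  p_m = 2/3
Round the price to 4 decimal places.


Answer: Price = V(0,0) = 2.7419

Derivation:
dt = T/N = 0.375000; dx = sigma*sqrt(3*dt) = 0.392444
u = exp(dx) = 1.480595; d = 1/u = 0.675404
p_u = 0.163107, p_m = 0.666667, p_d = 0.170226
Discount per step: exp(-r*dt) = 0.977385
Stock lattice S(k, j) with j the centered position index:
  k=0: S(0,+0) = 23.0500
  k=1: S(1,-1) = 15.5681; S(1,+0) = 23.0500; S(1,+1) = 34.1277
  k=2: S(2,-2) = 10.5147; S(2,-1) = 15.5681; S(2,+0) = 23.0500; S(2,+1) = 34.1277; S(2,+2) = 50.5293
Terminal payoffs V(N, j) = max(K - S_T, 0):
  V(2,-2) = 13.605269; V(2,-1) = 8.551938; V(2,+0) = 1.070000; V(2,+1) = 0.000000; V(2,+2) = 0.000000
Backward induction: V(k, j) = exp(-r*dt) * [p_u * V(k+1, j+1) + p_m * V(k+1, j) + p_d * V(k+1, j-1)]
  V(1,-1) = exp(-r*dt) * [p_u*1.070000 + p_m*8.551938 + p_d*13.605269] = 8.006528
  V(1,+0) = exp(-r*dt) * [p_u*0.000000 + p_m*1.070000 + p_d*8.551938] = 2.120041
  V(1,+1) = exp(-r*dt) * [p_u*0.000000 + p_m*0.000000 + p_d*1.070000] = 0.178023
  V(0,+0) = exp(-r*dt) * [p_u*0.178023 + p_m*2.120041 + p_d*8.006528] = 2.741875


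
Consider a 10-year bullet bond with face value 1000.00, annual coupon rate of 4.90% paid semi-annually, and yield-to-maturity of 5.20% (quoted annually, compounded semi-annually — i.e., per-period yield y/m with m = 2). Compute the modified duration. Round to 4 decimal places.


Coupon per period c = face * coupon_rate / m = 24.500000
Periods per year m = 2; per-period yield y/m = 0.026000
Number of cashflows N = 20
Cashflows (t years, CF_t, discount factor 1/(1+y/m)^(m*t), PV):
  t = 0.5000: CF_t = 24.500000, DF = 0.974659, PV = 23.879142
  t = 1.0000: CF_t = 24.500000, DF = 0.949960, PV = 23.274018
  t = 1.5000: CF_t = 24.500000, DF = 0.925887, PV = 22.684228
  t = 2.0000: CF_t = 24.500000, DF = 0.902424, PV = 22.109384
  t = 2.5000: CF_t = 24.500000, DF = 0.879555, PV = 21.549107
  t = 3.0000: CF_t = 24.500000, DF = 0.857266, PV = 21.003028
  t = 3.5000: CF_t = 24.500000, DF = 0.835542, PV = 20.470788
  t = 4.0000: CF_t = 24.500000, DF = 0.814369, PV = 19.952035
  t = 4.5000: CF_t = 24.500000, DF = 0.793732, PV = 19.446428
  t = 5.0000: CF_t = 24.500000, DF = 0.773618, PV = 18.953633
  t = 5.5000: CF_t = 24.500000, DF = 0.754013, PV = 18.473327
  t = 6.0000: CF_t = 24.500000, DF = 0.734906, PV = 18.005192
  t = 6.5000: CF_t = 24.500000, DF = 0.716282, PV = 17.548920
  t = 7.0000: CF_t = 24.500000, DF = 0.698131, PV = 17.104211
  t = 7.5000: CF_t = 24.500000, DF = 0.680440, PV = 16.670770
  t = 8.0000: CF_t = 24.500000, DF = 0.663197, PV = 16.248314
  t = 8.5000: CF_t = 24.500000, DF = 0.646390, PV = 15.836564
  t = 9.0000: CF_t = 24.500000, DF = 0.630010, PV = 15.435247
  t = 9.5000: CF_t = 24.500000, DF = 0.614045, PV = 15.044101
  t = 10.0000: CF_t = 1024.500000, DF = 0.598484, PV = 613.147197
Price P = sum_t PV_t = 976.835634
First compute Macaulay numerator sum_t t * PV_t:
  t * PV_t at t = 0.5000: 11.939571
  t * PV_t at t = 1.0000: 23.274018
  t * PV_t at t = 1.5000: 34.026342
  t * PV_t at t = 2.0000: 44.218768
  t * PV_t at t = 2.5000: 53.872768
  t * PV_t at t = 3.0000: 63.009085
  t * PV_t at t = 3.5000: 71.647758
  t * PV_t at t = 4.0000: 79.808140
  t * PV_t at t = 4.5000: 87.508925
  t * PV_t at t = 5.0000: 94.768167
  t * PV_t at t = 5.5000: 101.603298
  t * PV_t at t = 6.0000: 108.031152
  t * PV_t at t = 6.5000: 114.067980
  t * PV_t at t = 7.0000: 119.729474
  t * PV_t at t = 7.5000: 125.030779
  t * PV_t at t = 8.0000: 129.986515
  t * PV_t at t = 8.5000: 134.610791
  t * PV_t at t = 9.0000: 138.917225
  t * PV_t at t = 9.5000: 142.918956
  t * PV_t at t = 10.0000: 6131.471970
Macaulay duration D = 7810.441681 / 976.835634 = 7.995656
Modified duration = D / (1 + y/m) = 7.995656 / (1 + 0.026000) = 7.793037

Answer: Modified duration = 7.7930


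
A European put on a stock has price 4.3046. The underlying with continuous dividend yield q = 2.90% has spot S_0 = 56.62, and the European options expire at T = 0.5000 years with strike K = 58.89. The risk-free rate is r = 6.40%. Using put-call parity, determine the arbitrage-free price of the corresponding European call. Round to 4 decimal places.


Answer: Call price = 3.0742

Derivation:
Put-call parity: C - P = S_0 * exp(-qT) - K * exp(-rT).
S_0 * exp(-qT) = 56.6200 * 0.98560462 = 55.80493351
K * exp(-rT) = 58.8900 * 0.96850658 = 57.03535262
C = P + S*exp(-qT) - K*exp(-rT)
C = 4.3046 + 55.80493351 - 57.03535262 = 3.0742


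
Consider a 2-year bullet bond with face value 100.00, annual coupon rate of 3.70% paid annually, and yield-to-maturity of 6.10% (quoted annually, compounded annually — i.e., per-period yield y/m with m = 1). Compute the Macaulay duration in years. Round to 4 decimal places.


Answer: Macaulay duration = 1.9635 years

Derivation:
Coupon per period c = face * coupon_rate / m = 3.700000
Periods per year m = 1; per-period yield y/m = 0.061000
Number of cashflows N = 2
Cashflows (t years, CF_t, discount factor 1/(1+y/m)^(m*t), PV):
  t = 1.0000: CF_t = 3.700000, DF = 0.942507, PV = 3.487276
  t = 2.0000: CF_t = 103.700000, DF = 0.888320, PV = 92.118740
Price P = sum_t PV_t = 95.606016
Macaulay numerator sum_t t * PV_t:
  t * PV_t at t = 1.0000: 3.487276
  t * PV_t at t = 2.0000: 184.237480
Macaulay duration D = (sum_t t * PV_t) / P = 187.724756 / 95.606016 = 1.963525


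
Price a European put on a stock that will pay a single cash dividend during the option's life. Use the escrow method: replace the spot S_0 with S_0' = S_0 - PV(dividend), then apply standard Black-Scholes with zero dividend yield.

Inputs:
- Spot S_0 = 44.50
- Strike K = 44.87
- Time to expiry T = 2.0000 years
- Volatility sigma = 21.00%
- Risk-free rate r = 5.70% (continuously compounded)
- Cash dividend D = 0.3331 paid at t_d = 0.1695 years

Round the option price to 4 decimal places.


PV(D) = D * exp(-r * t_d) = 0.3331 * 0.99038502 = 0.32989725
S_0' = S_0 - PV(D) = 44.5000 - 0.32989725 = 44.17010275
d1 = (ln(S_0'/K) + (r + sigma^2/2)*T) / (sigma*sqrt(T)) = 0.47941413
d2 = d1 - sigma*sqrt(T) = 0.18242928
exp(-rT) = 0.89225796
N(-d1) = 0.31582202; N(-d2) = 0.42762292
P = K * exp(-rT) * N(-d2) - S_0' * N(-d1) = 44.8700 * 0.89225796 * 0.42762292 - 44.17010275 * 0.31582202 = 3.1703

Answer: Price = 3.1703


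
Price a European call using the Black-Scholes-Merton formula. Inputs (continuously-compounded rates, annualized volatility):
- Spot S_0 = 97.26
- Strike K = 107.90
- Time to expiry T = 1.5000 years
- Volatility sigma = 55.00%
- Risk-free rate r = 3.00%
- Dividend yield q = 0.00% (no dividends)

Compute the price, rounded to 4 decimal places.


d1 = (ln(S/K) + (r - q + 0.5*sigma^2) * T) / (sigma * sqrt(T)) = 0.24948860
d2 = d1 - sigma * sqrt(T) = -0.42412108
exp(-rT) = 0.95599748; exp(-qT) = 1.00000000
C = S_0 * exp(-qT) * N(d1) - K * exp(-rT) * N(d2)
N(d1) = 0.59850857; N(d2) = 0.33573875
C = 97.2600 * 1.00000000 * 0.59850857 - 107.9000 * 0.95599748 * 0.33573875 = 23.5788

Answer: Price = 23.5788


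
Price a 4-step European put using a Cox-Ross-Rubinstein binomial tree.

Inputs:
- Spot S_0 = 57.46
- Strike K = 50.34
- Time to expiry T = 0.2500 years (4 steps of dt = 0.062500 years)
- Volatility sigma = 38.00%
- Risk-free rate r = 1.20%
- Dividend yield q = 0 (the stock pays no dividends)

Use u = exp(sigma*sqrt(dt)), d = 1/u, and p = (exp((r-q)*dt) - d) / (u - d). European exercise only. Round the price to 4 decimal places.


dt = T/N = 0.062500
u = exp(sigma*sqrt(dt)) = 1.099659; d = 1/u = 0.909373
p = (exp((r-q)*dt) - d) / (u - d) = 0.480211
Discount per step: exp(-r*dt) = 0.999250
Stock lattice S(k, i) with i counting down-moves:
  k=0: S(0,0) = 57.4600
  k=1: S(1,0) = 63.1864; S(1,1) = 52.2526
  k=2: S(2,0) = 69.4835; S(2,1) = 57.4600; S(2,2) = 47.5171
  k=3: S(3,0) = 76.4081; S(3,1) = 63.1864; S(3,2) = 52.2526; S(3,3) = 43.2107
  k=4: S(4,0) = 84.0229; S(4,1) = 69.4835; S(4,2) = 57.4600; S(4,3) = 47.5171; S(4,4) = 39.2947
Terminal payoffs V(N, i) = max(K - S_T, 0):
  V(4,0) = 0.000000; V(4,1) = 0.000000; V(4,2) = 0.000000; V(4,3) = 2.822928; V(4,4) = 11.045323
Backward induction: V(k, i) = exp(-r*dt) * [p * V(k+1, i) + (1-p) * V(k+1, i+1)].
  V(3,0) = exp(-r*dt) * [p*0.000000 + (1-p)*0.000000] = 0.000000
  V(3,1) = exp(-r*dt) * [p*0.000000 + (1-p)*0.000000] = 0.000000
  V(3,2) = exp(-r*dt) * [p*0.000000 + (1-p)*2.822928] = 1.466228
  V(3,3) = exp(-r*dt) * [p*2.822928 + (1-p)*11.045323] = 7.091520
  V(2,0) = exp(-r*dt) * [p*0.000000 + (1-p)*0.000000] = 0.000000
  V(2,1) = exp(-r*dt) * [p*0.000000 + (1-p)*1.466228] = 0.761558
  V(2,2) = exp(-r*dt) * [p*1.466228 + (1-p)*7.091520] = 4.386903
  V(1,0) = exp(-r*dt) * [p*0.000000 + (1-p)*0.761558] = 0.395553
  V(1,1) = exp(-r*dt) * [p*0.761558 + (1-p)*4.386903] = 2.643989
  V(0,0) = exp(-r*dt) * [p*0.395553 + (1-p)*2.643989] = 1.563093

Answer: Price = V(0,0) = 1.5631


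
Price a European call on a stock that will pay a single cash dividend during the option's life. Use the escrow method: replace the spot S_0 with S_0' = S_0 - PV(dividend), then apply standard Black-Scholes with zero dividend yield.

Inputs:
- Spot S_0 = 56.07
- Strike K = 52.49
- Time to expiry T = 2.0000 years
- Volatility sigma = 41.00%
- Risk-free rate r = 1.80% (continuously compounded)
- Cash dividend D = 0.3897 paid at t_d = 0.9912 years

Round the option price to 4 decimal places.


Answer: Price = 14.8117

Derivation:
PV(D) = D * exp(-r * t_d) = 0.3897 * 0.98231662 = 0.38280879
S_0' = S_0 - PV(D) = 56.0700 - 0.38280879 = 55.68719121
d1 = (ln(S_0'/K) + (r + sigma^2/2)*T) / (sigma*sqrt(T)) = 0.45397546
d2 = d1 - sigma*sqrt(T) = -0.12585210
exp(-rT) = 0.96464029
N(d1) = 0.67507676; N(d2) = 0.44992450
C = S_0' * N(d1) - K * exp(-rT) * N(d2) = 55.68719121 * 0.67507676 - 52.4900 * 0.96464029 * 0.44992450 = 14.8117


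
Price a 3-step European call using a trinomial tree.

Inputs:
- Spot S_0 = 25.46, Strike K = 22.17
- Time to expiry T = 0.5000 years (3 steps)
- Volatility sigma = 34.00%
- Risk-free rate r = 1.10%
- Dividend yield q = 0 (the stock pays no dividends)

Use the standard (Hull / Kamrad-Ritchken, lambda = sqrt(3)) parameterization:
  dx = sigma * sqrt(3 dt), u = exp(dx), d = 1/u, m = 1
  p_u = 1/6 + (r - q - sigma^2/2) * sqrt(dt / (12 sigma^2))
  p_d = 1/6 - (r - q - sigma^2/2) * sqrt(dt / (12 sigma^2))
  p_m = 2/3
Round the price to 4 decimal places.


Answer: Price = V(0,0) = 4.4504

Derivation:
dt = T/N = 0.166667; dx = sigma*sqrt(3*dt) = 0.240416
u = exp(dx) = 1.271778; d = 1/u = 0.786300
p_u = 0.150445, p_m = 0.666667, p_d = 0.182889
Discount per step: exp(-r*dt) = 0.998168
Stock lattice S(k, j) with j the centered position index:
  k=0: S(0,+0) = 25.4600
  k=1: S(1,-1) = 20.0192; S(1,+0) = 25.4600; S(1,+1) = 32.3795
  k=2: S(2,-2) = 15.7411; S(2,-1) = 20.0192; S(2,+0) = 25.4600; S(2,+1) = 32.3795; S(2,+2) = 41.1795
  k=3: S(3,-3) = 12.3772; S(3,-2) = 15.7411; S(3,-1) = 20.0192; S(3,+0) = 25.4600; S(3,+1) = 32.3795; S(3,+2) = 41.1795; S(3,+3) = 52.3712
Terminal payoffs V(N, j) = max(S_T - K, 0):
  V(3,-3) = 0.000000; V(3,-2) = 0.000000; V(3,-1) = 0.000000; V(3,+0) = 3.290000; V(3,+1) = 10.209480; V(3,+2) = 19.009527; V(3,+3) = 30.201236
Backward induction: V(k, j) = exp(-r*dt) * [p_u * V(k+1, j+1) + p_m * V(k+1, j) + p_d * V(k+1, j-1)]
  V(2,-2) = exp(-r*dt) * [p_u*0.000000 + p_m*0.000000 + p_d*0.000000] = 0.000000
  V(2,-1) = exp(-r*dt) * [p_u*3.290000 + p_m*0.000000 + p_d*0.000000] = 0.494057
  V(2,+0) = exp(-r*dt) * [p_u*10.209480 + p_m*3.290000 + p_d*0.000000] = 3.722466
  V(2,+1) = exp(-r*dt) * [p_u*19.009527 + p_m*10.209480 + p_d*3.290000] = 10.249101
  V(2,+2) = exp(-r*dt) * [p_u*30.201236 + p_m*19.009527 + p_d*10.209480] = 19.048879
  V(1,-1) = exp(-r*dt) * [p_u*3.722466 + p_m*0.494057 + p_d*0.000000] = 0.887768
  V(1,+0) = exp(-r*dt) * [p_u*10.249101 + p_m*3.722466 + p_d*0.494057] = 4.106390
  V(1,+1) = exp(-r*dt) * [p_u*19.048879 + p_m*10.249101 + p_d*3.722466] = 10.360324
  V(0,+0) = exp(-r*dt) * [p_u*10.360324 + p_m*4.106390 + p_d*0.887768] = 4.450446


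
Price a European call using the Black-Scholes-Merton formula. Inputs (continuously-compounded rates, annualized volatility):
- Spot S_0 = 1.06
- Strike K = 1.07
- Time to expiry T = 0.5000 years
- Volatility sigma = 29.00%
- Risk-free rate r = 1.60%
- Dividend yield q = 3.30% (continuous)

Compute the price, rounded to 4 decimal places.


Answer: Price = 0.0768

Derivation:
d1 = (ln(S/K) + (r - q + 0.5*sigma^2) * T) / (sigma * sqrt(T)) = 0.01528940
d2 = d1 - sigma * sqrt(T) = -0.18977156
exp(-rT) = 0.99203191; exp(-qT) = 0.98363538
C = S_0 * exp(-qT) * N(d1) - K * exp(-rT) * N(d2)
N(d1) = 0.50609935; N(d2) = 0.42474407
C = 1.0600 * 0.98363538 * 0.50609935 - 1.0700 * 0.99203191 * 0.42474407 = 0.0768


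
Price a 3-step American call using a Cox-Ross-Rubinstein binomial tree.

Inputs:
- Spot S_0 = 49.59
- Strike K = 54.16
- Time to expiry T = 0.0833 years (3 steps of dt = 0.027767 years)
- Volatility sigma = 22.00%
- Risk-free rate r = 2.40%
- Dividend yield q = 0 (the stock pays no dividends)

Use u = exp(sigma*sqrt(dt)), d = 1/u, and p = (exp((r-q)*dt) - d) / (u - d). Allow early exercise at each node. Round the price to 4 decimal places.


Answer: Price = V(0,0) = 0.1490

Derivation:
dt = T/N = 0.027767
u = exp(sigma*sqrt(dt)) = 1.037340; d = 1/u = 0.964004
p = (exp((r-q)*dt) - d) / (u - d) = 0.499926
Discount per step: exp(-r*dt) = 0.999334
Stock lattice S(k, i) with i counting down-moves:
  k=0: S(0,0) = 49.5900
  k=1: S(1,0) = 51.4417; S(1,1) = 47.8050
  k=2: S(2,0) = 53.3625; S(2,1) = 49.5900; S(2,2) = 46.0842
  k=3: S(3,0) = 55.3550; S(3,1) = 51.4417; S(3,2) = 47.8050; S(3,3) = 44.4254
Terminal payoffs V(N, i) = max(S_T - K, 0):
  V(3,0) = 1.195012; V(3,1) = 0.000000; V(3,2) = 0.000000; V(3,3) = 0.000000
Backward induction: V(k, i) = exp(-r*dt) * [p * V(k+1, i) + (1-p) * V(k+1, i+1)]; then take max(V_cont, immediate exercise) for American.
  V(2,0) = exp(-r*dt) * [p*1.195012 + (1-p)*0.000000] = 0.597020; exercise = 0.000000; V(2,0) = max -> 0.597020
  V(2,1) = exp(-r*dt) * [p*0.000000 + (1-p)*0.000000] = 0.000000; exercise = 0.000000; V(2,1) = max -> 0.000000
  V(2,2) = exp(-r*dt) * [p*0.000000 + (1-p)*0.000000] = 0.000000; exercise = 0.000000; V(2,2) = max -> 0.000000
  V(1,0) = exp(-r*dt) * [p*0.597020 + (1-p)*0.000000] = 0.298267; exercise = 0.000000; V(1,0) = max -> 0.298267
  V(1,1) = exp(-r*dt) * [p*0.000000 + (1-p)*0.000000] = 0.000000; exercise = 0.000000; V(1,1) = max -> 0.000000
  V(0,0) = exp(-r*dt) * [p*0.298267 + (1-p)*0.000000] = 0.149012; exercise = 0.000000; V(0,0) = max -> 0.149012


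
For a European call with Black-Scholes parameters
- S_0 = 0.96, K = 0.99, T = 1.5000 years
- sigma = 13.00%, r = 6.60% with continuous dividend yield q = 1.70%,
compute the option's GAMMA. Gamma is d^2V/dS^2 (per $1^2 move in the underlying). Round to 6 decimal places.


d1 = 0.3479741444; d2 = 0.1887573111
phi(d1) = 0.3755057347; exp(-qT) = 0.9748223790; exp(-rT) = 0.9057427080
Gamma = exp(-qT) * phi(d1) / (S * sigma * sqrt(T)) = 0.9748223790 * 0.3755057347 / (0.9600 * 0.1300 * 1.2247448714) = 2.394869

Answer: Gamma = 2.394869


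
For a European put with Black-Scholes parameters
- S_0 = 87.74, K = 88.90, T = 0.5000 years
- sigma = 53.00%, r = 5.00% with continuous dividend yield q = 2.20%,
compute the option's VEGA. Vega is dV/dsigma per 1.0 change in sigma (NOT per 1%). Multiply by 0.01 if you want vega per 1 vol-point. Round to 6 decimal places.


Answer: Vega = 24.043723

Derivation:
d1 = 0.1896934101; d2 = -0.1850731839
phi(d1) = 0.3918287769; exp(-qT) = 0.9890602788; exp(-rT) = 0.9753099120
Vega = S * exp(-qT) * phi(d1) * sqrt(T) = 87.7400 * 0.9890602788 * 0.3918287769 * 0.7071067812 = 24.043723


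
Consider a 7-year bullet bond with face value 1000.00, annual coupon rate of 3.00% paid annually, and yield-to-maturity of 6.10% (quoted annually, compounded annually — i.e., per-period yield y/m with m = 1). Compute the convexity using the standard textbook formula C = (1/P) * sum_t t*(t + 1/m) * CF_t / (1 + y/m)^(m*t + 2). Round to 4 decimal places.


Answer: Convexity = 43.6368

Derivation:
Coupon per period c = face * coupon_rate / m = 30.000000
Periods per year m = 1; per-period yield y/m = 0.061000
Number of cashflows N = 7
Cashflows (t years, CF_t, discount factor 1/(1+y/m)^(m*t), PV):
  t = 1.0000: CF_t = 30.000000, DF = 0.942507, PV = 28.275212
  t = 2.0000: CF_t = 30.000000, DF = 0.888320, PV = 26.649587
  t = 3.0000: CF_t = 30.000000, DF = 0.837247, PV = 25.117424
  t = 4.0000: CF_t = 30.000000, DF = 0.789112, PV = 23.673350
  t = 5.0000: CF_t = 30.000000, DF = 0.743743, PV = 22.312300
  t = 6.0000: CF_t = 30.000000, DF = 0.700983, PV = 21.029500
  t = 7.0000: CF_t = 1030.000000, DF = 0.660682, PV = 680.502206
Price P = sum_t PV_t = 827.559580
Convexity numerator sum_t t*(t + 1/m) * CF_t / (1+y/m)^(m*t + 2):
  t = 1.0000: term = 50.234849
  t = 2.0000: term = 142.040100
  t = 3.0000: term = 267.747597
  t = 4.0000: term = 420.590004
  t = 5.0000: term = 594.613578
  t = 6.0000: term = 784.598501
  t = 7.0000: term = 33852.192093
Convexity = (1/P) * sum = 36112.016722 / 827.559580 = 43.636758


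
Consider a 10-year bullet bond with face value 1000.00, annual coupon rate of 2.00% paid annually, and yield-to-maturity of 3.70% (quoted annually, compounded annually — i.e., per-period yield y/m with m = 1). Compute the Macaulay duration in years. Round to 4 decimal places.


Answer: Macaulay duration = 9.0811 years

Derivation:
Coupon per period c = face * coupon_rate / m = 20.000000
Periods per year m = 1; per-period yield y/m = 0.037000
Number of cashflows N = 10
Cashflows (t years, CF_t, discount factor 1/(1+y/m)^(m*t), PV):
  t = 1.0000: CF_t = 20.000000, DF = 0.964320, PV = 19.286403
  t = 2.0000: CF_t = 20.000000, DF = 0.929913, PV = 18.598267
  t = 3.0000: CF_t = 20.000000, DF = 0.896734, PV = 17.934684
  t = 4.0000: CF_t = 20.000000, DF = 0.864739, PV = 17.294777
  t = 5.0000: CF_t = 20.000000, DF = 0.833885, PV = 16.677702
  t = 6.0000: CF_t = 20.000000, DF = 0.804132, PV = 16.082644
  t = 7.0000: CF_t = 20.000000, DF = 0.775441, PV = 15.508818
  t = 8.0000: CF_t = 20.000000, DF = 0.747773, PV = 14.955466
  t = 9.0000: CF_t = 20.000000, DF = 0.721093, PV = 14.421857
  t = 10.0000: CF_t = 1020.000000, DF = 0.695364, PV = 709.271661
Price P = sum_t PV_t = 860.032280
Macaulay numerator sum_t t * PV_t:
  t * PV_t at t = 1.0000: 19.286403
  t * PV_t at t = 2.0000: 37.196534
  t * PV_t at t = 3.0000: 53.804052
  t * PV_t at t = 4.0000: 69.179109
  t * PV_t at t = 5.0000: 83.388511
  t * PV_t at t = 6.0000: 96.495866
  t * PV_t at t = 7.0000: 108.561726
  t * PV_t at t = 8.0000: 119.643727
  t * PV_t at t = 9.0000: 129.796714
  t * PV_t at t = 10.0000: 7092.716609
Macaulay duration D = (sum_t t * PV_t) / P = 7810.069250 / 860.032280 = 9.081135


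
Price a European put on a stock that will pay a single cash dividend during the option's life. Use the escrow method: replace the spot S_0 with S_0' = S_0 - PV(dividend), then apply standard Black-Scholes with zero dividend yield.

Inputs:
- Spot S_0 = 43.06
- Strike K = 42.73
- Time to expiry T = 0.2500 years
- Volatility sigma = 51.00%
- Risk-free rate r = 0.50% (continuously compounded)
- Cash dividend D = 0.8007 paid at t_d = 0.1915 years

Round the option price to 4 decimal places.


Answer: Price = 4.5201

Derivation:
PV(D) = D * exp(-r * t_d) = 0.8007 * 0.99904296 = 0.79993370
S_0' = S_0 - PV(D) = 43.0600 - 0.79993370 = 42.26006630
d1 = (ln(S_0'/K) + (r + sigma^2/2)*T) / (sigma*sqrt(T)) = 0.08903463
d2 = d1 - sigma*sqrt(T) = -0.16596537
exp(-rT) = 0.99875078
N(-d1) = 0.46452719; N(-d2) = 0.56590790
P = K * exp(-rT) * N(-d2) - S_0' * N(-d1) = 42.7300 * 0.99875078 * 0.56590790 - 42.26006630 * 0.46452719 = 4.5201


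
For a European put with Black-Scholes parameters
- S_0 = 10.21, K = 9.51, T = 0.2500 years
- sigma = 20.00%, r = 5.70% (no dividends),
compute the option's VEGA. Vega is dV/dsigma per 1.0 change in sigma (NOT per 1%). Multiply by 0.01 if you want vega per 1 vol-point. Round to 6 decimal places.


d1 = 0.9027375562; d2 = 0.8027375562
phi(d1) = 0.2654294813; exp(-qT) = 1.0000000000; exp(-rT) = 0.9858510507
Vega = S * exp(-qT) * phi(d1) * sqrt(T) = 10.2100 * 1.0000000000 * 0.2654294813 * 0.5000000000 = 1.355018

Answer: Vega = 1.355018


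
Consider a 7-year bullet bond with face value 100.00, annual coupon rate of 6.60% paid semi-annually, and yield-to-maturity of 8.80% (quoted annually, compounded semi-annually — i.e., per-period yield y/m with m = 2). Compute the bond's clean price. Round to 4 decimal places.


Answer: Price = 88.6815

Derivation:
Coupon per period c = face * coupon_rate / m = 3.300000
Periods per year m = 2; per-period yield y/m = 0.044000
Number of cashflows N = 14
Cashflows (t years, CF_t, discount factor 1/(1+y/m)^(m*t), PV):
  t = 0.5000: CF_t = 3.300000, DF = 0.957854, PV = 3.160920
  t = 1.0000: CF_t = 3.300000, DF = 0.917485, PV = 3.027701
  t = 1.5000: CF_t = 3.300000, DF = 0.878817, PV = 2.900096
  t = 2.0000: CF_t = 3.300000, DF = 0.841779, PV = 2.777870
  t = 2.5000: CF_t = 3.300000, DF = 0.806302, PV = 2.660795
  t = 3.0000: CF_t = 3.300000, DF = 0.772320, PV = 2.548654
  t = 3.5000: CF_t = 3.300000, DF = 0.739770, PV = 2.441240
  t = 4.0000: CF_t = 3.300000, DF = 0.708592, PV = 2.338352
  t = 4.5000: CF_t = 3.300000, DF = 0.678728, PV = 2.239801
  t = 5.0000: CF_t = 3.300000, DF = 0.650122, PV = 2.145403
  t = 5.5000: CF_t = 3.300000, DF = 0.622722, PV = 2.054984
  t = 6.0000: CF_t = 3.300000, DF = 0.596477, PV = 1.968376
  t = 6.5000: CF_t = 3.300000, DF = 0.571339, PV = 1.885417
  t = 7.0000: CF_t = 103.300000, DF = 0.547259, PV = 56.531869
Price P = sum_t PV_t = 88.681478


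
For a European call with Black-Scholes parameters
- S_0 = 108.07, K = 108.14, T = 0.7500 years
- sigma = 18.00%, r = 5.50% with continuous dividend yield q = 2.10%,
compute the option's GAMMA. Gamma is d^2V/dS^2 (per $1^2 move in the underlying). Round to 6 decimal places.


d1 = 0.2373710286; d2 = 0.0814864559
phi(d1) = 0.3878599199; exp(-qT) = 0.9843733826; exp(-rT) = 0.9595892027
Gamma = exp(-qT) * phi(d1) / (S * sigma * sqrt(T)) = 0.9843733826 * 0.3878599199 / (108.0700 * 0.1800 * 0.8660254038) = 0.022663

Answer: Gamma = 0.022663


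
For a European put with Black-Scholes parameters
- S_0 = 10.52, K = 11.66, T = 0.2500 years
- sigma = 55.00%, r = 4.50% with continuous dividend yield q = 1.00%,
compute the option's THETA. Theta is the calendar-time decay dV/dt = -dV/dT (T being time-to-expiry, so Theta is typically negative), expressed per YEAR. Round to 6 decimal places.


d1 = -0.2048126313; d2 = -0.4798126313
phi(d1) = 0.3906619620; exp(-qT) = 0.9975031224; exp(-rT) = 0.9888130446
Theta = -S*exp(-qT)*phi(d1)*sigma/(2*sqrt(T)) + r*K*exp(-rT)*N(-d2) - q*S*exp(-qT)*N(-d1)
N(-d1) = 0.5811407411; N(-d2) = 0.6843196848; sqrt(T) = 0.5000000000
Term 1 = -10.5200 * 0.9975031224 * 0.3906619620 * 0.5500 / (2 * 0.5000000000) = -2.2547262446
Term 2 = 0.0450 * 11.6600 * 0.9888130446 * 0.6843196848 = 0.3550457220
Term 3 = -0.0100 * 10.5200 * 0.9975031224 * 0.5811407411 = -0.0609833568
Theta = -2.2547262446 + (0.3550457220) + (-0.0609833568) = -1.960664

Answer: Theta = -1.960664


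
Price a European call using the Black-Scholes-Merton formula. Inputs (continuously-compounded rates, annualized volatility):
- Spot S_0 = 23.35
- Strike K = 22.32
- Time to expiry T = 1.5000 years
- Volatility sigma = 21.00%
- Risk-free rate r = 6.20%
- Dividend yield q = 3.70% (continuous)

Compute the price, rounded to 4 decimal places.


d1 = (ln(S/K) + (r - q + 0.5*sigma^2) * T) / (sigma * sqrt(T)) = 0.44980737
d2 = d1 - sigma * sqrt(T) = 0.19261095
exp(-rT) = 0.91119350; exp(-qT) = 0.94601202
C = S_0 * exp(-qT) * N(d1) - K * exp(-rT) * N(d2)
N(d1) = 0.67357533; N(d2) = 0.57636816
C = 23.3500 * 0.94601202 * 0.67357533 - 22.3200 * 0.91119350 * 0.57636816 = 3.1568

Answer: Price = 3.1568


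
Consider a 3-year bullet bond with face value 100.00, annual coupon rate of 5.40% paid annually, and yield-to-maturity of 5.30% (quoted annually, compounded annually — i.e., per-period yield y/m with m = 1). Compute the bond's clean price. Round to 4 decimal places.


Answer: Price = 100.2708

Derivation:
Coupon per period c = face * coupon_rate / m = 5.400000
Periods per year m = 1; per-period yield y/m = 0.053000
Number of cashflows N = 3
Cashflows (t years, CF_t, discount factor 1/(1+y/m)^(m*t), PV):
  t = 1.0000: CF_t = 5.400000, DF = 0.949668, PV = 5.128205
  t = 2.0000: CF_t = 5.400000, DF = 0.901869, PV = 4.870090
  t = 3.0000: CF_t = 105.400000, DF = 0.856475, PV = 90.272506
Price P = sum_t PV_t = 100.270801


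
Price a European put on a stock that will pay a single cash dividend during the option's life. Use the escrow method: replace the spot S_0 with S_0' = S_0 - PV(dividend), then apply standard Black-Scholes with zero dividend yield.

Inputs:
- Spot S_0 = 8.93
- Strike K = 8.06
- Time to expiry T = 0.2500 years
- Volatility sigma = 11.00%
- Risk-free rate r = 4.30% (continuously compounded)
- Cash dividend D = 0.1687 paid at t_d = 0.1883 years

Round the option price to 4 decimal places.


Answer: Price = 0.0081

Derivation:
PV(D) = D * exp(-r * t_d) = 0.1687 * 0.99193579 = 0.16733957
S_0' = S_0 - PV(D) = 8.9300 - 0.16733957 = 8.76266043
d1 = (ln(S_0'/K) + (r + sigma^2/2)*T) / (sigma*sqrt(T)) = 1.74270008
d2 = d1 - sigma*sqrt(T) = 1.68770008
exp(-rT) = 0.98930757
N(-d1) = 0.04069301; N(-d2) = 0.04573441
P = K * exp(-rT) * N(-d2) - S_0' * N(-d1) = 8.0600 * 0.98930757 * 0.04573441 - 8.76266043 * 0.04069301 = 0.0081


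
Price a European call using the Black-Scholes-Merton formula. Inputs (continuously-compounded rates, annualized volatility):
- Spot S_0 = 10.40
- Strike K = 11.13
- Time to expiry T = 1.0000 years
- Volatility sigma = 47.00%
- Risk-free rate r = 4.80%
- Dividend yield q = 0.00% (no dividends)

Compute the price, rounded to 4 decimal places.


Answer: Price = 1.8491

Derivation:
d1 = (ln(S/K) + (r - q + 0.5*sigma^2) * T) / (sigma * sqrt(T)) = 0.19279073
d2 = d1 - sigma * sqrt(T) = -0.27720927
exp(-rT) = 0.95313379; exp(-qT) = 1.00000000
C = S_0 * exp(-qT) * N(d1) - K * exp(-rT) * N(d2)
N(d1) = 0.57643857; N(d2) = 0.39080971
C = 10.4000 * 1.00000000 * 0.57643857 - 11.1300 * 0.95313379 * 0.39080971 = 1.8491


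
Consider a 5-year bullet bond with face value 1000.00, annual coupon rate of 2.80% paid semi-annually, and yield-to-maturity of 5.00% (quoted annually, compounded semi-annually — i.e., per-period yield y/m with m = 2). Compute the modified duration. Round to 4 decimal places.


Coupon per period c = face * coupon_rate / m = 14.000000
Periods per year m = 2; per-period yield y/m = 0.025000
Number of cashflows N = 10
Cashflows (t years, CF_t, discount factor 1/(1+y/m)^(m*t), PV):
  t = 0.5000: CF_t = 14.000000, DF = 0.975610, PV = 13.658537
  t = 1.0000: CF_t = 14.000000, DF = 0.951814, PV = 13.325402
  t = 1.5000: CF_t = 14.000000, DF = 0.928599, PV = 13.000392
  t = 2.0000: CF_t = 14.000000, DF = 0.905951, PV = 12.683309
  t = 2.5000: CF_t = 14.000000, DF = 0.883854, PV = 12.373960
  t = 3.0000: CF_t = 14.000000, DF = 0.862297, PV = 12.072156
  t = 3.5000: CF_t = 14.000000, DF = 0.841265, PV = 11.777713
  t = 4.0000: CF_t = 14.000000, DF = 0.820747, PV = 11.490452
  t = 4.5000: CF_t = 14.000000, DF = 0.800728, PV = 11.210197
  t = 5.0000: CF_t = 1014.000000, DF = 0.781198, PV = 792.135179
Price P = sum_t PV_t = 903.727297
First compute Macaulay numerator sum_t t * PV_t:
  t * PV_t at t = 0.5000: 6.829268
  t * PV_t at t = 1.0000: 13.325402
  t * PV_t at t = 1.5000: 19.500588
  t * PV_t at t = 2.0000: 25.366618
  t * PV_t at t = 2.5000: 30.934900
  t * PV_t at t = 3.0000: 36.216468
  t * PV_t at t = 3.5000: 41.221997
  t * PV_t at t = 4.0000: 45.961808
  t * PV_t at t = 4.5000: 50.445887
  t * PV_t at t = 5.0000: 3960.675897
Macaulay duration D = 4230.478832 / 903.727297 = 4.681145
Modified duration = D / (1 + y/m) = 4.681145 / (1 + 0.025000) = 4.566971

Answer: Modified duration = 4.5670


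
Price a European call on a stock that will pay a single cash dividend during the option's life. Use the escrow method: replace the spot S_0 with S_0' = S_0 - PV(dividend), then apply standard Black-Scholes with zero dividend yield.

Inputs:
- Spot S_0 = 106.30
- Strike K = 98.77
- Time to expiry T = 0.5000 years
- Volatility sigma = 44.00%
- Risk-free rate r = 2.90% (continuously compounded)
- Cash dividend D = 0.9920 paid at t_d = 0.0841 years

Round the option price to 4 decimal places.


PV(D) = D * exp(-r * t_d) = 0.9920 * 0.99756407 = 0.98958356
S_0' = S_0 - PV(D) = 106.3000 - 0.98958356 = 105.31041644
d1 = (ln(S_0'/K) + (r + sigma^2/2)*T) / (sigma*sqrt(T)) = 0.40825267
d2 = d1 - sigma*sqrt(T) = 0.09712568
exp(-rT) = 0.98560462
N(d1) = 0.65845591; N(d2) = 0.53868671
C = S_0' * N(d1) - K * exp(-rT) * N(d2) = 105.31041644 * 0.65845591 - 98.7700 * 0.98560462 * 0.53868671 = 16.9021

Answer: Price = 16.9021


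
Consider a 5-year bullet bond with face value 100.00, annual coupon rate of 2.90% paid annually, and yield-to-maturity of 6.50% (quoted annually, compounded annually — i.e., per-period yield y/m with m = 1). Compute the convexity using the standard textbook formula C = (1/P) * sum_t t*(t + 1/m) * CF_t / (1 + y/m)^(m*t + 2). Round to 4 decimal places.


Coupon per period c = face * coupon_rate / m = 2.900000
Periods per year m = 1; per-period yield y/m = 0.065000
Number of cashflows N = 5
Cashflows (t years, CF_t, discount factor 1/(1+y/m)^(m*t), PV):
  t = 1.0000: CF_t = 2.900000, DF = 0.938967, PV = 2.723005
  t = 2.0000: CF_t = 2.900000, DF = 0.881659, PV = 2.556812
  t = 3.0000: CF_t = 2.900000, DF = 0.827849, PV = 2.400762
  t = 4.0000: CF_t = 2.900000, DF = 0.777323, PV = 2.254237
  t = 5.0000: CF_t = 102.900000, DF = 0.729881, PV = 75.104738
Price P = sum_t PV_t = 85.039554
Convexity numerator sum_t t*(t + 1/m) * CF_t / (1+y/m)^(m*t + 2):
  t = 1.0000: term = 4.801525
  t = 2.0000: term = 13.525422
  t = 3.0000: term = 25.399853
  t = 4.0000: term = 39.749379
  t = 5.0000: term = 1986.503685
Convexity = (1/P) * sum = 2069.979864 / 85.039554 = 24.341377

Answer: Convexity = 24.3414
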